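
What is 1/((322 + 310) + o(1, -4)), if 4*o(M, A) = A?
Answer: 1/631 ≈ 0.0015848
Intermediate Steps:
o(M, A) = A/4
1/((322 + 310) + o(1, -4)) = 1/((322 + 310) + (¼)*(-4)) = 1/(632 - 1) = 1/631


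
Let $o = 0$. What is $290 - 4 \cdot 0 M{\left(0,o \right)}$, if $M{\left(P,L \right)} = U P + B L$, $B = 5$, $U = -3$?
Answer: $290$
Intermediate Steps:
$M{\left(P,L \right)} = - 3 P + 5 L$
$290 - 4 \cdot 0 M{\left(0,o \right)} = 290 - 4 \cdot 0 \left(\left(-3\right) 0 + 5 \cdot 0\right) = 290 - 0 \left(0 + 0\right) = 290 - 0 \cdot 0 = 290 - 0 = 290 + 0 = 290$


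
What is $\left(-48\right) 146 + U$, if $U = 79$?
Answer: $-6929$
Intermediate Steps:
$\left(-48\right) 146 + U = \left(-48\right) 146 + 79 = -7008 + 79 = -6929$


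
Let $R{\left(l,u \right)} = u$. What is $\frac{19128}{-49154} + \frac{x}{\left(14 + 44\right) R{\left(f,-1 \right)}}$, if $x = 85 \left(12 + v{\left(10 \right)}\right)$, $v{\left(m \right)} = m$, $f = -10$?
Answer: $- \frac{23256851}{712733} \approx -32.63$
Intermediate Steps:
$x = 1870$ ($x = 85 \left(12 + 10\right) = 85 \cdot 22 = 1870$)
$\frac{19128}{-49154} + \frac{x}{\left(14 + 44\right) R{\left(f,-1 \right)}} = \frac{19128}{-49154} + \frac{1870}{\left(14 + 44\right) \left(-1\right)} = 19128 \left(- \frac{1}{49154}\right) + \frac{1870}{58 \left(-1\right)} = - \frac{9564}{24577} + \frac{1870}{-58} = - \frac{9564}{24577} + 1870 \left(- \frac{1}{58}\right) = - \frac{9564}{24577} - \frac{935}{29} = - \frac{23256851}{712733}$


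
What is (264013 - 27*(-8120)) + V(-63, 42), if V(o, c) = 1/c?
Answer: 20296627/42 ≈ 4.8325e+5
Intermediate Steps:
(264013 - 27*(-8120)) + V(-63, 42) = (264013 - 27*(-8120)) + 1/42 = (264013 + 219240) + 1/42 = 483253 + 1/42 = 20296627/42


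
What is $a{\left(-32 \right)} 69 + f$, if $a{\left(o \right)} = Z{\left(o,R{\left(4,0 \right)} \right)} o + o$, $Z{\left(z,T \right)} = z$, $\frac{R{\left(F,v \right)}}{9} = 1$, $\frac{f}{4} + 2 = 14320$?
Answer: $125720$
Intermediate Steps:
$f = 57272$ ($f = -8 + 4 \cdot 14320 = -8 + 57280 = 57272$)
$R{\left(F,v \right)} = 9$ ($R{\left(F,v \right)} = 9 \cdot 1 = 9$)
$a{\left(o \right)} = o + o^{2}$ ($a{\left(o \right)} = o o + o = o^{2} + o = o + o^{2}$)
$a{\left(-32 \right)} 69 + f = - 32 \left(1 - 32\right) 69 + 57272 = \left(-32\right) \left(-31\right) 69 + 57272 = 992 \cdot 69 + 57272 = 68448 + 57272 = 125720$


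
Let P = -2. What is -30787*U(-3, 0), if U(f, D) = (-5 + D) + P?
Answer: 215509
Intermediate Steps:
U(f, D) = -7 + D (U(f, D) = (-5 + D) - 2 = -7 + D)
-30787*U(-3, 0) = -30787*(-7 + 0) = -30787*(-7) = 215509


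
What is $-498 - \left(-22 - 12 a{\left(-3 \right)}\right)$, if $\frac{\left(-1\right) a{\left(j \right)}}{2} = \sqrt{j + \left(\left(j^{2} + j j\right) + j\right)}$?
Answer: $-476 - 48 \sqrt{3} \approx -559.14$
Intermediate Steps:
$a{\left(j \right)} = - 2 \sqrt{2 j + 2 j^{2}}$ ($a{\left(j \right)} = - 2 \sqrt{j + \left(\left(j^{2} + j j\right) + j\right)} = - 2 \sqrt{j + \left(\left(j^{2} + j^{2}\right) + j\right)} = - 2 \sqrt{j + \left(2 j^{2} + j\right)} = - 2 \sqrt{j + \left(j + 2 j^{2}\right)} = - 2 \sqrt{2 j + 2 j^{2}}$)
$-498 - \left(-22 - 12 a{\left(-3 \right)}\right) = -498 - \left(-22 - 12 \left(- 2 \sqrt{2} \sqrt{- 3 \left(1 - 3\right)}\right)\right) = -498 - \left(-22 - 12 \left(- 2 \sqrt{2} \sqrt{\left(-3\right) \left(-2\right)}\right)\right) = -498 - \left(-22 - 12 \left(- 2 \sqrt{2} \sqrt{6}\right)\right) = -498 - \left(-22 - 12 \left(- 4 \sqrt{3}\right)\right) = -498 - \left(-22 + 48 \sqrt{3}\right) = -498 + \left(22 - 48 \sqrt{3}\right) = -476 - 48 \sqrt{3}$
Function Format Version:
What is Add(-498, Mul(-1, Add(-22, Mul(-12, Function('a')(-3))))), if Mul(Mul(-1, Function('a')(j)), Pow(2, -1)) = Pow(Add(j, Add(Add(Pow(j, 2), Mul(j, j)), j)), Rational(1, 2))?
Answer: Add(-476, Mul(-48, Pow(3, Rational(1, 2)))) ≈ -559.14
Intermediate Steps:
Function('a')(j) = Mul(-2, Pow(Add(Mul(2, j), Mul(2, Pow(j, 2))), Rational(1, 2))) (Function('a')(j) = Mul(-2, Pow(Add(j, Add(Add(Pow(j, 2), Mul(j, j)), j)), Rational(1, 2))) = Mul(-2, Pow(Add(j, Add(Add(Pow(j, 2), Pow(j, 2)), j)), Rational(1, 2))) = Mul(-2, Pow(Add(j, Add(Mul(2, Pow(j, 2)), j)), Rational(1, 2))) = Mul(-2, Pow(Add(j, Add(j, Mul(2, Pow(j, 2)))), Rational(1, 2))) = Mul(-2, Pow(Add(Mul(2, j), Mul(2, Pow(j, 2))), Rational(1, 2))))
Add(-498, Mul(-1, Add(-22, Mul(-12, Function('a')(-3))))) = Add(-498, Mul(-1, Add(-22, Mul(-12, Mul(-2, Pow(2, Rational(1, 2)), Pow(Mul(-3, Add(1, -3)), Rational(1, 2))))))) = Add(-498, Mul(-1, Add(-22, Mul(-12, Mul(-2, Pow(2, Rational(1, 2)), Pow(Mul(-3, -2), Rational(1, 2))))))) = Add(-498, Mul(-1, Add(-22, Mul(-12, Mul(-2, Pow(2, Rational(1, 2)), Pow(6, Rational(1, 2))))))) = Add(-498, Mul(-1, Add(-22, Mul(-12, Mul(-4, Pow(3, Rational(1, 2))))))) = Add(-498, Mul(-1, Add(-22, Mul(48, Pow(3, Rational(1, 2)))))) = Add(-498, Add(22, Mul(-48, Pow(3, Rational(1, 2))))) = Add(-476, Mul(-48, Pow(3, Rational(1, 2))))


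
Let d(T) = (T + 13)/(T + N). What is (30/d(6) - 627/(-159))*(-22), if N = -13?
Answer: 157498/1007 ≈ 156.40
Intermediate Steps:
d(T) = (13 + T)/(-13 + T) (d(T) = (T + 13)/(T - 13) = (13 + T)/(-13 + T))
(30/d(6) - 627/(-159))*(-22) = (30/(((13 + 6)/(-13 + 6))) - 627/(-159))*(-22) = (30/((19/(-7))) - 627*(-1/159))*(-22) = (30/((-⅐*19)) + 209/53)*(-22) = (30/(-19/7) + 209/53)*(-22) = (30*(-7/19) + 209/53)*(-22) = (-210/19 + 209/53)*(-22) = -7159/1007*(-22) = 157498/1007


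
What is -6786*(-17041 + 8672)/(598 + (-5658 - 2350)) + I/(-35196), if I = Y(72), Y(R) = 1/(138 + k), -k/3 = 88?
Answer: -3228915461593/421296120 ≈ -7664.2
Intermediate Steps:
k = -264 (k = -3*88 = -264)
Y(R) = -1/126 (Y(R) = 1/(138 - 264) = 1/(-126) = -1/126)
I = -1/126 ≈ -0.0079365
-6786*(-17041 + 8672)/(598 + (-5658 - 2350)) + I/(-35196) = -6786*(-17041 + 8672)/(598 + (-5658 - 2350)) - 1/126/(-35196) = -6786*(-8369/(598 - 8008)) - 1/126*(-1/35196) = -6786/((-7410*(-1/8369))) + 1/4434696 = -6786/7410/8369 + 1/4434696 = -6786*8369/7410 + 1/4434696 = -728103/95 + 1/4434696 = -3228915461593/421296120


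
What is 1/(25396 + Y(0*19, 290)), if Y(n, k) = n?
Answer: 1/25396 ≈ 3.9376e-5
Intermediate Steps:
1/(25396 + Y(0*19, 290)) = 1/(25396 + 0*19) = 1/(25396 + 0) = 1/25396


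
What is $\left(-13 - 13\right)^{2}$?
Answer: $676$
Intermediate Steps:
$\left(-13 - 13\right)^{2} = \left(-26\right)^{2} = 676$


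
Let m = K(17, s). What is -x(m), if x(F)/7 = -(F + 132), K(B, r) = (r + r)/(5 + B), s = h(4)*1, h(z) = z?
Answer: 10192/11 ≈ 926.54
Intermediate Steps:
s = 4 (s = 4*1 = 4)
K(B, r) = 2*r/(5 + B) (K(B, r) = (2*r)/(5 + B) = 2*r/(5 + B))
m = 4/11 (m = 2*4/(5 + 17) = 2*4/22 = 2*4*(1/22) = 4/11 ≈ 0.36364)
x(F) = -924 - 7*F (x(F) = 7*(-(F + 132)) = 7*(-(132 + F)) = 7*(-132 - F) = -924 - 7*F)
-x(m) = -(-924 - 7*4/11) = -(-924 - 28/11) = -1*(-10192/11) = 10192/11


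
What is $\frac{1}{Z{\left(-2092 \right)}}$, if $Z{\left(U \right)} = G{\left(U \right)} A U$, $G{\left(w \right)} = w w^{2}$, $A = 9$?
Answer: $\frac{1}{172380934289664} \approx 5.8011 \cdot 10^{-15}$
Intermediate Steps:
$G{\left(w \right)} = w^{3}$
$Z{\left(U \right)} = 9 U^{4}$ ($Z{\left(U \right)} = U^{3} \cdot 9 U = 9 U^{3} U = 9 U^{4}$)
$\frac{1}{Z{\left(-2092 \right)}} = \frac{1}{9 \left(-2092\right)^{4}} = \frac{1}{9 \cdot 19153437143296} = \frac{1}{172380934289664}$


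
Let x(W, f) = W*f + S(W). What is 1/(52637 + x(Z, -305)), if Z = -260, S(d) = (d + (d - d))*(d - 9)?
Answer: 1/201877 ≈ 4.9535e-6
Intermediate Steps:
S(d) = d*(-9 + d) (S(d) = (d + 0)*(-9 + d) = d*(-9 + d))
x(W, f) = W*f + W*(-9 + W)
1/(52637 + x(Z, -305)) = 1/(52637 - 260*(-9 - 260 - 305)) = 1/(52637 - 260*(-574)) = 1/(52637 + 149240) = 1/201877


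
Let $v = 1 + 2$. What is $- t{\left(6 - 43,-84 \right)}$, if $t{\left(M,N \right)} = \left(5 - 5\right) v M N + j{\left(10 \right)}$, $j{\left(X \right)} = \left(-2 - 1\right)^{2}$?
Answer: $-9$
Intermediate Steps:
$v = 3$
$j{\left(X \right)} = 9$ ($j{\left(X \right)} = \left(-3\right)^{2} = 9$)
$t{\left(M,N \right)} = 9$ ($t{\left(M,N \right)} = \left(5 - 5\right) 3 M N + 9 = 0 \cdot 3 M N + 9 = 0 M N + 9 = 0 N + 9 = 0 + 9 = 9$)
$- t{\left(6 - 43,-84 \right)} = \left(-1\right) 9 = -9$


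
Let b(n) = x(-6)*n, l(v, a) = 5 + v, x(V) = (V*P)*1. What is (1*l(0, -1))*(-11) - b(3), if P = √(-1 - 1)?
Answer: -55 + 18*I*√2 ≈ -55.0 + 25.456*I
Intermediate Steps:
P = I*√2 (P = √(-2) = I*√2 ≈ 1.4142*I)
x(V) = I*V*√2 (x(V) = (V*(I*√2))*1 = (I*V*√2)*1 = I*V*√2)
b(n) = -6*I*n*√2 (b(n) = (I*(-6)*√2)*n = (-6*I*√2)*n = -6*I*n*√2)
(1*l(0, -1))*(-11) - b(3) = (1*(5 + 0))*(-11) - (-6)*I*3*√2 = (1*5)*(-11) - (-18)*I*√2 = 5*(-11) + 18*I*√2 = -55 + 18*I*√2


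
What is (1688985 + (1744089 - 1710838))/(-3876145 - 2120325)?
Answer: -861118/2998235 ≈ -0.28721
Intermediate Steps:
(1688985 + (1744089 - 1710838))/(-3876145 - 2120325) = (1688985 + 33251)/(-5996470) = 1722236*(-1/5996470) = -861118/2998235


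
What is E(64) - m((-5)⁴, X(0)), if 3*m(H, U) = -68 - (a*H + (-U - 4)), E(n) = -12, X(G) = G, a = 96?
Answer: 60028/3 ≈ 20009.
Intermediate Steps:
m(H, U) = -64/3 - 32*H + U/3 (m(H, U) = (-68 - (96*H + (-U - 4)))/3 = (-68 - (96*H + (-4 - U)))/3 = (-68 - (-4 - U + 96*H))/3 = (-68 + (4 + U - 96*H))/3 = (-64 + U - 96*H)/3 = -64/3 - 32*H + U/3)
E(64) - m((-5)⁴, X(0)) = -12 - (-64/3 - 32*(-5)⁴ + (⅓)*0) = -12 - (-64/3 - 32*625 + 0) = -12 - (-64/3 - 20000 + 0) = -12 - 1*(-60064/3) = -12 + 60064/3 = 60028/3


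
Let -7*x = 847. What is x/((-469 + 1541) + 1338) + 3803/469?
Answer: 9108481/1130290 ≈ 8.0585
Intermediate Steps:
x = -121 (x = -1/7*847 = -121)
x/((-469 + 1541) + 1338) + 3803/469 = -121/((-469 + 1541) + 1338) + 3803/469 = -121/(1072 + 1338) + 3803*(1/469) = -121/2410 + 3803/469 = 9108481/1130290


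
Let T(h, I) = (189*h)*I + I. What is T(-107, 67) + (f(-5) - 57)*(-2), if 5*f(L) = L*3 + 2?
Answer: -6773774/5 ≈ -1.3548e+6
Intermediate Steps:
f(L) = 2/5 + 3*L/5 (f(L) = (L*3 + 2)/5 = (3*L + 2)/5 = (2 + 3*L)/5 = 2/5 + 3*L/5)
T(h, I) = I + 189*I*h (T(h, I) = 189*I*h + I = I + 189*I*h)
T(-107, 67) + (f(-5) - 57)*(-2) = 67*(1 + 189*(-107)) + ((2/5 + (3/5)*(-5)) - 57)*(-2) = 67*(1 - 20223) + ((2/5 - 3) - 57)*(-2) = 67*(-20222) + (-13/5 - 57)*(-2) = -1354874 - 298/5*(-2) = -1354874 + 596/5 = -6773774/5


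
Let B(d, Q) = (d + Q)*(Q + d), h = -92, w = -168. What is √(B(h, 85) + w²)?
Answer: 7*√577 ≈ 168.15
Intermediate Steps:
B(d, Q) = (Q + d)² (B(d, Q) = (Q + d)*(Q + d) = (Q + d)²)
√(B(h, 85) + w²) = √((85 - 92)² + (-168)²) = √((-7)² + 28224) = √(49 + 28224) = √28273 = 7*√577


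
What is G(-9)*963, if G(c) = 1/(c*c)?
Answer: 107/9 ≈ 11.889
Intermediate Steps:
G(c) = c**(-2)
G(-9)*963 = 963/(-9)**2 = (1/81)*963 = 107/9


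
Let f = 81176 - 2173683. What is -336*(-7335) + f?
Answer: 372053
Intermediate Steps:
f = -2092507
-336*(-7335) + f = -336*(-7335) - 2092507 = 2464560 - 2092507 = 372053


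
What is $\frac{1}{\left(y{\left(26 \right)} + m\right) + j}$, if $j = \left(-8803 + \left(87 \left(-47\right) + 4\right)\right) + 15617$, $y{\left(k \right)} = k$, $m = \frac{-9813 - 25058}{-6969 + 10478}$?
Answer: $\frac{3509}{9632424} \approx 0.00036429$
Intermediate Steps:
$m = - \frac{34871}{3509} \approx -9.9376$
$j = 2729$ ($j = \left(-8803 + \left(-4089 + 4\right)\right) + 15617 = \left(-8803 - 4085\right) + 15617 = -12888 + 15617 = 2729$)
$\frac{1}{\left(y{\left(26 \right)} + m\right) + j} = \frac{1}{\left(26 - \frac{34871}{3509}\right) + 2729} = \frac{1}{\frac{56363}{3509} + 2729} = \frac{1}{\frac{9632424}{3509}} = \frac{3509}{9632424}$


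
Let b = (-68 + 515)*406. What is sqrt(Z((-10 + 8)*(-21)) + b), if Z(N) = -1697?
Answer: sqrt(179785) ≈ 424.01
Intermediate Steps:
b = 181482 (b = 447*406 = 181482)
sqrt(Z((-10 + 8)*(-21)) + b) = sqrt(-1697 + 181482) = sqrt(179785)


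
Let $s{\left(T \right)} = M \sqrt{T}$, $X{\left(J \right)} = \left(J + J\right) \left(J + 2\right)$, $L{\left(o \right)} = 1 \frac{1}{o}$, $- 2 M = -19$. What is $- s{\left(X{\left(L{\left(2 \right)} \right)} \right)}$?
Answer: $- \frac{19 \sqrt{10}}{4} \approx -15.021$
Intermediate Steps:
$M = \frac{19}{2}$ ($M = \left(- \frac{1}{2}\right) \left(-19\right) = \frac{19}{2} \approx 9.5$)
$L{\left(o \right)} = \frac{1}{o}$
$X{\left(J \right)} = 2 J \left(2 + J\right)$
$s{\left(T \right)} = \frac{19 \sqrt{T}}{2}$
$- s{\left(X{\left(L{\left(2 \right)} \right)} \right)} = - \frac{19 \sqrt{\frac{2 \left(2 + \frac{1}{2}\right)}{2}}}{2} = - \frac{19 \sqrt{2 \cdot \frac{1}{2} \left(2 + \frac{1}{2}\right)}}{2} = - \frac{19 \sqrt{2 \cdot \frac{1}{2} \cdot \frac{5}{2}}}{2} = - \frac{19 \sqrt{\frac{5}{2}}}{2} = - \frac{19 \frac{\sqrt{10}}{2}}{2} = - \frac{19 \sqrt{10}}{4}$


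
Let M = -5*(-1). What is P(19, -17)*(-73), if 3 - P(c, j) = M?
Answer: 146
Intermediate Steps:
M = 5
P(c, j) = -2 (P(c, j) = 3 - 1*5 = 3 - 5 = -2)
P(19, -17)*(-73) = -2*(-73) = 146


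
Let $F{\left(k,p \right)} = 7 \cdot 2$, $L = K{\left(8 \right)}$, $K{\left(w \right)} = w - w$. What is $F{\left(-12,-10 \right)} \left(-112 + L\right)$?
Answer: $-1568$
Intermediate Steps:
$K{\left(w \right)} = 0$
$L = 0$
$F{\left(k,p \right)} = 14$
$F{\left(-12,-10 \right)} \left(-112 + L\right) = 14 \left(-112 + 0\right) = 14 \left(-112\right) = -1568$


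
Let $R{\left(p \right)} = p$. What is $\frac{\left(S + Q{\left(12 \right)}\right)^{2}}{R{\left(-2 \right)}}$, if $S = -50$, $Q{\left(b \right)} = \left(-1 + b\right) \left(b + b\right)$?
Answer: $-22898$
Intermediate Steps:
$Q{\left(b \right)} = 2 b \left(-1 + b\right)$ ($Q{\left(b \right)} = \left(-1 + b\right) 2 b = 2 b \left(-1 + b\right)$)
$\frac{\left(S + Q{\left(12 \right)}\right)^{2}}{R{\left(-2 \right)}} = \frac{\left(-50 + 2 \cdot 12 \left(-1 + 12\right)\right)^{2}}{-2} = \left(-50 + 2 \cdot 12 \cdot 11\right)^{2} \left(- \frac{1}{2}\right) = \left(-50 + 264\right)^{2} \left(- \frac{1}{2}\right) = 214^{2} \left(- \frac{1}{2}\right) = 45796 \left(- \frac{1}{2}\right) = -22898$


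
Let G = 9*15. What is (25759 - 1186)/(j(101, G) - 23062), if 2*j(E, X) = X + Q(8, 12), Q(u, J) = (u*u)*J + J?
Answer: -49146/45209 ≈ -1.0871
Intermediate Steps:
Q(u, J) = J + J*u**2 (Q(u, J) = u**2*J + J = J*u**2 + J = J + J*u**2)
G = 135
j(E, X) = 390 + X/2 (j(E, X) = (X + 12*(1 + 8**2))/2 = (X + 12*(1 + 64))/2 = (X + 12*65)/2 = (X + 780)/2 = (780 + X)/2 = 390 + X/2)
(25759 - 1186)/(j(101, G) - 23062) = (25759 - 1186)/((390 + (1/2)*135) - 23062) = 24573/((390 + 135/2) - 23062) = 24573/(915/2 - 23062) = 24573/(-45209/2) = 24573*(-2/45209) = -49146/45209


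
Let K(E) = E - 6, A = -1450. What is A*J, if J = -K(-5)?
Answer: -15950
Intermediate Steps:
K(E) = -6 + E
J = 11 (J = -(-6 - 5) = -1*(-11) = 11)
A*J = -1450*11 = -15950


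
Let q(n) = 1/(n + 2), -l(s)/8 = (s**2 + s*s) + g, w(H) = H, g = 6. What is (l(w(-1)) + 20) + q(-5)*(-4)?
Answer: -128/3 ≈ -42.667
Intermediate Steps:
l(s) = -48 - 16*s**2 (l(s) = -8*((s**2 + s*s) + 6) = -8*((s**2 + s**2) + 6) = -8*(2*s**2 + 6) = -8*(6 + 2*s**2) = -48 - 16*s**2)
q(n) = 1/(2 + n)
(l(w(-1)) + 20) + q(-5)*(-4) = ((-48 - 16*(-1)**2) + 20) - 4/(2 - 5) = ((-48 - 16*1) + 20) - 4/(-3) = ((-48 - 16) + 20) - 1/3*(-4) = (-64 + 20) + 4/3 = -44 + 4/3 = -128/3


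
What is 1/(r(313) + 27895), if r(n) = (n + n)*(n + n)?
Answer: 1/419771 ≈ 2.3823e-6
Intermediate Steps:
r(n) = 4*n**2 (r(n) = (2*n)*(2*n) = 4*n**2)
1/(r(313) + 27895) = 1/(4*313**2 + 27895) = 1/(4*97969 + 27895) = 1/(391876 + 27895) = 1/419771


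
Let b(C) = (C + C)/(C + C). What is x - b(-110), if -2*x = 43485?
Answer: -43487/2 ≈ -21744.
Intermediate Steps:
x = -43485/2 (x = -½*43485 = -43485/2 ≈ -21743.)
b(C) = 1 (b(C) = (2*C)/((2*C)) = (2*C)*(1/(2*C)) = 1)
x - b(-110) = -43485/2 - 1*1 = -43485/2 - 1 = -43487/2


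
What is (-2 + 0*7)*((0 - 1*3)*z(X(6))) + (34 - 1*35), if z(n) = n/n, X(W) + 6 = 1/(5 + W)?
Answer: 5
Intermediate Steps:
X(W) = -6 + 1/(5 + W)
z(n) = 1
(-2 + 0*7)*((0 - 1*3)*z(X(6))) + (34 - 1*35) = (-2 + 0*7)*((0 - 1*3)*1) + (34 - 1*35) = (-2 + 0)*((0 - 3)*1) + (34 - 35) = -(-6) - 1 = -2*(-3) - 1 = 6 - 1 = 5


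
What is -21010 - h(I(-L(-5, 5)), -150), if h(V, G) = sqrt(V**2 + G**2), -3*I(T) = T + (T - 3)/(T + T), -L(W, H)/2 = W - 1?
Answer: -21010 - sqrt(12968281)/24 ≈ -21160.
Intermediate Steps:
L(W, H) = 2 - 2*W (L(W, H) = -2*(W - 1) = -2*(-1 + W) = 2 - 2*W)
I(T) = -T/3 - (-3 + T)/(6*T) (I(T) = -(T + (T - 3)/(T + T))/3 = -(T + (-3 + T)/((2*T)))/3 = -(T + (-3 + T)*(1/(2*T)))/3 = -(T + (-3 + T)/(2*T))/3 = -T/3 - (-3 + T)/(6*T))
h(V, G) = sqrt(G**2 + V**2)
-21010 - h(I(-L(-5, 5)), -150) = -21010 - sqrt((-150)**2 + ((3 - (-1)*(2 - 2*(-5)) - 2*(2 - 2*(-5))**2)/(6*((-(2 - 2*(-5))))))**2) = -21010 - sqrt(22500 + ((3 - (-1)*(2 + 10) - 2*(2 + 10)**2)/(6*((-(2 + 10)))))**2) = -21010 - sqrt(22500 + ((3 - (-1)*12 - 2*(-1*12)**2)/(6*((-1*12))))**2) = -21010 - sqrt(22500 + ((1/6)*(3 - 1*(-12) - 2*(-12)**2)/(-12))**2) = -21010 - sqrt(22500 + ((1/6)*(-1/12)*(3 + 12 - 2*144))**2) = -21010 - sqrt(22500 + ((1/6)*(-1/12)*(3 + 12 - 288))**2) = -21010 - sqrt(22500 + ((1/6)*(-1/12)*(-273))**2) = -21010 - sqrt(22500 + (91/24)**2) = -21010 - sqrt(22500 + 8281/576) = -21010 - sqrt(12968281/576) = -21010 - sqrt(12968281)/24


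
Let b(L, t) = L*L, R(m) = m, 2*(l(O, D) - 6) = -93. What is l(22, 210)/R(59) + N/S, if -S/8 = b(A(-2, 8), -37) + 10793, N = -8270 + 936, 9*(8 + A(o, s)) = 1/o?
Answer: -249905331/415118926 ≈ -0.60201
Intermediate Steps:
l(O, D) = -81/2 (l(O, D) = 6 + (½)*(-93) = 6 - 93/2 = -81/2)
A(o, s) = -8 + 1/(9*o)
N = -7334
b(L, t) = L²
S = -7035914/81 (S = -8*((-8 + (⅑)/(-2))² + 10793) = -8*((-8 + (⅑)*(-½))² + 10793) = -8*((-8 - 1/18)² + 10793) = -8*((-145/18)² + 10793) = -8*(21025/324 + 10793) = -8*3517957/324 = -7035914/81 ≈ -86863.)
l(22, 210)/R(59) + N/S = -81/2/59 - 7334/(-7035914/81) = -81/2*1/59 - 7334*(-81/7035914) = -81/118 + 297027/3517957 = -249905331/415118926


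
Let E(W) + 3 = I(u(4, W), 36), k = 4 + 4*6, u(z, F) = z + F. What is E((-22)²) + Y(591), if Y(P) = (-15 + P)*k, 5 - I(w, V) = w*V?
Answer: -1438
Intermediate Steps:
u(z, F) = F + z
I(w, V) = 5 - V*w (I(w, V) = 5 - w*V = 5 - V*w)
k = 28 (k = 4 + 24 = 28)
E(W) = -142 - 36*W (E(W) = -3 + (5 - 1*36*(W + 4)) = -3 + (5 - 1*36*(4 + W)) = -3 + (5 + (-144 - 36*W)) = -3 + (-139 - 36*W) = -142 - 36*W)
Y(P) = -420 + 28*P (Y(P) = (-15 + P)*28 = -420 + 28*P)
E((-22)²) + Y(591) = (-142 - 36*(-22)²) + (-420 + 28*591) = (-142 - 36*484) + (-420 + 16548) = (-142 - 17424) + 16128 = -17566 + 16128 = -1438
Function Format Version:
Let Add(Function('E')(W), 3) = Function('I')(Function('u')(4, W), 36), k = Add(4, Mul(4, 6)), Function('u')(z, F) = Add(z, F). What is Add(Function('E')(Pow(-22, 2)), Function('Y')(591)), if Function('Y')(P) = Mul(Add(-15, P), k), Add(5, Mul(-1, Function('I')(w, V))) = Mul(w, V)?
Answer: -1438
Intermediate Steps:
Function('u')(z, F) = Add(F, z)
Function('I')(w, V) = Add(5, Mul(-1, V, w)) (Function('I')(w, V) = Add(5, Mul(-1, Mul(w, V))) = Add(5, Mul(-1, Mul(V, w))) = Add(5, Mul(-1, V, w)))
k = 28 (k = Add(4, 24) = 28)
Function('E')(W) = Add(-142, Mul(-36, W)) (Function('E')(W) = Add(-3, Add(5, Mul(-1, 36, Add(W, 4)))) = Add(-3, Add(5, Mul(-1, 36, Add(4, W)))) = Add(-3, Add(5, Add(-144, Mul(-36, W)))) = Add(-3, Add(-139, Mul(-36, W))) = Add(-142, Mul(-36, W)))
Function('Y')(P) = Add(-420, Mul(28, P)) (Function('Y')(P) = Mul(Add(-15, P), 28) = Add(-420, Mul(28, P)))
Add(Function('E')(Pow(-22, 2)), Function('Y')(591)) = Add(Add(-142, Mul(-36, Pow(-22, 2))), Add(-420, Mul(28, 591))) = Add(Add(-142, Mul(-36, 484)), Add(-420, 16548)) = Add(Add(-142, -17424), 16128) = Add(-17566, 16128) = -1438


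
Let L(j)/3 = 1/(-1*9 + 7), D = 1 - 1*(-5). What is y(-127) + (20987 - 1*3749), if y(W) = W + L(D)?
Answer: 34219/2 ≈ 17110.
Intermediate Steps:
D = 6 (D = 1 + 5 = 6)
L(j) = -3/2 (L(j) = 3/(-1*9 + 7) = 3/(-9 + 7) = 3/(-2) = 3*(-½) = -3/2)
y(W) = -3/2 + W (y(W) = W - 3/2 = -3/2 + W)
y(-127) + (20987 - 1*3749) = (-3/2 - 127) + (20987 - 1*3749) = -257/2 + (20987 - 3749) = -257/2 + 17238 = 34219/2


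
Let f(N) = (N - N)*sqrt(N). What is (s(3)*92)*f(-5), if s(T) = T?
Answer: 0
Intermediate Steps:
f(N) = 0 (f(N) = 0*sqrt(N) = 0)
(s(3)*92)*f(-5) = (3*92)*0 = 276*0 = 0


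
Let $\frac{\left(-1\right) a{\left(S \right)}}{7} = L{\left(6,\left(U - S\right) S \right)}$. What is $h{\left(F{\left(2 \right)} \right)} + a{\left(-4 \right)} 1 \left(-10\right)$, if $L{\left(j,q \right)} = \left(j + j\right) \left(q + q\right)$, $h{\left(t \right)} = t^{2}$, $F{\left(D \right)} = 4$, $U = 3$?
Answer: $-47024$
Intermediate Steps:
$L{\left(j,q \right)} = 4 j q$ ($L{\left(j,q \right)} = 2 j 2 q = 4 j q$)
$a{\left(S \right)} = - 168 S \left(3 - S\right)$ ($a{\left(S \right)} = - 7 \cdot 4 \cdot 6 \left(3 - S\right) S = - 7 \cdot 4 \cdot 6 S \left(3 - S\right) = - 7 \cdot 24 S \left(3 - S\right) = - 168 S \left(3 - S\right)$)
$h{\left(F{\left(2 \right)} \right)} + a{\left(-4 \right)} 1 \left(-10\right) = 4^{2} + 168 \left(-4\right) \left(-3 - 4\right) 1 \left(-10\right) = 16 + 168 \left(-4\right) \left(-7\right) \left(-10\right) = 16 + 4704 \left(-10\right) = 16 - 47040 = -47024$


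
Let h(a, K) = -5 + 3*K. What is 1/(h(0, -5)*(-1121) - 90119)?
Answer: -1/67699 ≈ -1.4771e-5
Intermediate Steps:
1/(h(0, -5)*(-1121) - 90119) = 1/((-5 + 3*(-5))*(-1121) - 90119) = 1/((-5 - 15)*(-1121) - 90119) = 1/(-20*(-1121) - 90119) = 1/(22420 - 90119) = 1/(-67699) = -1/67699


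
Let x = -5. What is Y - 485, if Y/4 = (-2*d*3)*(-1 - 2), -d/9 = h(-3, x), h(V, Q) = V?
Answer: 1459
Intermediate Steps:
d = 27 (d = -9*(-3) = 27)
Y = 1944 (Y = 4*((-2*27*3)*(-1 - 2)) = 4*(-54*3*(-3)) = 4*(-162*(-3)) = 4*486 = 1944)
Y - 485 = 1944 - 485 = 1459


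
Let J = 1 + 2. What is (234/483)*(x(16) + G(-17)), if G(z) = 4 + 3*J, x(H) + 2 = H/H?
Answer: 936/161 ≈ 5.8137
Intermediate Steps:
J = 3
x(H) = -1 (x(H) = -2 + H/H = -2 + 1 = -1)
G(z) = 13 (G(z) = 4 + 3*3 = 4 + 9 = 13)
(234/483)*(x(16) + G(-17)) = (234/483)*(-1 + 13) = (234*(1/483))*12 = (78/161)*12 = 936/161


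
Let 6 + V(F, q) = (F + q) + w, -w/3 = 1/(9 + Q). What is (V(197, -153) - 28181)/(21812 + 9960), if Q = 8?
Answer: -239217/270062 ≈ -0.88579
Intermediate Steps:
w = -3/17 (w = -3/(9 + 8) = -3/17 ≈ -0.17647)
V(F, q) = -105/17 + F + q (V(F, q) = -6 + ((F + q) - 3/17) = -6 + (-3/17 + F + q) = -105/17 + F + q)
(V(197, -153) - 28181)/(21812 + 9960) = ((-105/17 + 197 - 153) - 28181)/(21812 + 9960) = (643/17 - 28181)/31772 = -478434/17*1/31772 = -239217/270062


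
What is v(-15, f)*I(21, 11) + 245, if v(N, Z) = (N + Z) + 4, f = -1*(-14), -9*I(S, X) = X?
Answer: 724/3 ≈ 241.33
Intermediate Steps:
I(S, X) = -X/9
f = 14
v(N, Z) = 4 + N + Z
v(-15, f)*I(21, 11) + 245 = (4 - 15 + 14)*(-⅑*11) + 245 = 3*(-11/9) + 245 = -11/3 + 245 = 724/3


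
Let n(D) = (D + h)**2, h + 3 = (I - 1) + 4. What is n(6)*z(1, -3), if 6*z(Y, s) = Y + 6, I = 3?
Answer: 189/2 ≈ 94.500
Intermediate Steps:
z(Y, s) = 1 + Y/6 (z(Y, s) = (Y + 6)/6 = (6 + Y)/6 = 1 + Y/6)
h = 3 (h = -3 + ((3 - 1) + 4) = -3 + (2 + 4) = -3 + 6 = 3)
n(D) = (3 + D)**2 (n(D) = (D + 3)**2 = (3 + D)**2)
n(6)*z(1, -3) = (3 + 6)**2*(1 + (1/6)*1) = 9**2*(1 + 1/6) = 81*(7/6) = 189/2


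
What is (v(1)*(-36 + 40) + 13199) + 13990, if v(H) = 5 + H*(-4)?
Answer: 27193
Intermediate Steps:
v(H) = 5 - 4*H
(v(1)*(-36 + 40) + 13199) + 13990 = ((5 - 4*1)*(-36 + 40) + 13199) + 13990 = ((5 - 4)*4 + 13199) + 13990 = (1*4 + 13199) + 13990 = (4 + 13199) + 13990 = 13203 + 13990 = 27193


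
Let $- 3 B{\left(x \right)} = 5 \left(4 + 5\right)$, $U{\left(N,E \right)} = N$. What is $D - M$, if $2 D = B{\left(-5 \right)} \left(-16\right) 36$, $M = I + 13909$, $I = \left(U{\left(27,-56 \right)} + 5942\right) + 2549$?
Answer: $-18107$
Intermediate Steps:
$I = 8518$ ($I = \left(27 + 5942\right) + 2549 = 5969 + 2549 = 8518$)
$B{\left(x \right)} = -15$ ($B{\left(x \right)} = - \frac{5 \left(4 + 5\right)}{3} = - \frac{5 \cdot 9}{3} = \left(- \frac{1}{3}\right) 45 = -15$)
$M = 22427$ ($M = 8518 + 13909 = 22427$)
$D = 4320$ ($D = \frac{\left(-15\right) \left(-16\right) 36}{2} = \frac{240 \cdot 36}{2} = \frac{1}{2} \cdot 8640 = 4320$)
$D - M = 4320 - 22427 = -18107$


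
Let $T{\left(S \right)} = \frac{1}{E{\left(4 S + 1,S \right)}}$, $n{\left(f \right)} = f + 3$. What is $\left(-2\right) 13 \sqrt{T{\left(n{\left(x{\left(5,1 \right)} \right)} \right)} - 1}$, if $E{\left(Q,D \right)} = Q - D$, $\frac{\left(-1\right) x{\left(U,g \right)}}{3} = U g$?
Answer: $- \frac{156 i \sqrt{35}}{35} \approx - 26.369 i$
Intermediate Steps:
$x{\left(U,g \right)} = - 3 U g$
$n{\left(f \right)} = 3 + f$
$T{\left(S \right)} = \frac{1}{1 + 3 S}$ ($T{\left(S \right)} = \frac{1}{\left(4 S + 1\right) - S} = \frac{1}{\left(1 + 4 S\right) - S} = \frac{1}{1 + 3 S}$)
$\left(-2\right) 13 \sqrt{T{\left(n{\left(x{\left(5,1 \right)} \right)} \right)} - 1} = \left(-2\right) 13 \sqrt{\frac{1}{1 + 3 \left(3 - 15 \cdot 1\right)} - 1} = - 26 \sqrt{\frac{1}{1 + 3 \left(3 - 15\right)} - 1} = - 26 \sqrt{\frac{1}{1 + 3 \left(-12\right)} - 1} = - 26 \sqrt{\frac{1}{1 - 36} - 1} = - 26 \sqrt{\frac{1}{-35} - 1} = - 26 \sqrt{- \frac{1}{35} - 1} = - 26 \sqrt{- \frac{36}{35}} = - 26 \frac{6 i \sqrt{35}}{35} = - \frac{156 i \sqrt{35}}{35}$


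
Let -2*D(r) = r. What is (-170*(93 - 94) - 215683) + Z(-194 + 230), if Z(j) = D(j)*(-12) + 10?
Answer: -215287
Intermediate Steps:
D(r) = -r/2
Z(j) = 10 + 6*j (Z(j) = -j/2*(-12) + 10 = 6*j + 10 = 10 + 6*j)
(-170*(93 - 94) - 215683) + Z(-194 + 230) = (-170*(93 - 94) - 215683) + (10 + 6*(-194 + 230)) = (-170*(-1) - 215683) + (10 + 6*36) = (170 - 215683) + (10 + 216) = -215513 + 226 = -215287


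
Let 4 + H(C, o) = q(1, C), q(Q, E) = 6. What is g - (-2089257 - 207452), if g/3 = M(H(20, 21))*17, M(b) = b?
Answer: 2296811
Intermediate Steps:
H(C, o) = 2 (H(C, o) = -4 + 6 = 2)
g = 102 (g = 3*(2*17) = 3*34 = 102)
g - (-2089257 - 207452) = 102 - (-2089257 - 207452) = 102 - 1*(-2296709) = 102 + 2296709 = 2296811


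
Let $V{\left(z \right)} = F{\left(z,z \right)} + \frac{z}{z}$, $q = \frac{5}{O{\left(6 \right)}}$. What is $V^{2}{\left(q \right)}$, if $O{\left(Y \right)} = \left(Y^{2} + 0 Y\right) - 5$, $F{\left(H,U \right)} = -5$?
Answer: $16$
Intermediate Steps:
$O{\left(Y \right)} = -5 + Y^{2}$ ($O{\left(Y \right)} = \left(Y^{2} + 0\right) - 5 = Y^{2} - 5 = -5 + Y^{2}$)
$q = \frac{5}{31}$ ($q = \frac{5}{-5 + 6^{2}} = \frac{5}{-5 + 36} = \frac{5}{31} \approx 0.16129$)
$V{\left(z \right)} = -4$ ($V{\left(z \right)} = -5 + \frac{z}{z} = -5 + 1 = -4$)
$V^{2}{\left(q \right)} = \left(-4\right)^{2} = 16$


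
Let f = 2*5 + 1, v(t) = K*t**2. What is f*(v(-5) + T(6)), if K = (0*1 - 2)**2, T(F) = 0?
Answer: 1100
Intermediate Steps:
K = 4 (K = (0 - 2)**2 = (-2)**2 = 4)
v(t) = 4*t**2
f = 11 (f = 10 + 1 = 11)
f*(v(-5) + T(6)) = 11*(4*(-5)**2 + 0) = 11*(4*25 + 0) = 11*(100 + 0) = 11*100 = 1100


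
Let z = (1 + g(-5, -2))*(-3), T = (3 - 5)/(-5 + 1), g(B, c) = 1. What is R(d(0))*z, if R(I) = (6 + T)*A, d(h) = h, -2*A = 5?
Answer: 195/2 ≈ 97.500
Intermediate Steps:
A = -5/2 (A = -1/2*5 = -5/2 ≈ -2.5000)
T = 1/2 (T = -2/(-4) = -2*(-1/4) = 1/2 ≈ 0.50000)
R(I) = -65/4 (R(I) = (6 + 1/2)*(-5/2) = (13/2)*(-5/2) = -65/4)
z = -6 (z = (1 + 1)*(-3) = 2*(-3) = -6)
R(d(0))*z = -65/4*(-6) = 195/2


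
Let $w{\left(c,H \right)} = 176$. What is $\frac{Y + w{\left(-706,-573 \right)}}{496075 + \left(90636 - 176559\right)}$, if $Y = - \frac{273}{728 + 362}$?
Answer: $\frac{191567}{447065680} \approx 0.0004285$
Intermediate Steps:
$Y = - \frac{273}{1090} \approx -0.25046$
$\frac{Y + w{\left(-706,-573 \right)}}{496075 + \left(90636 - 176559\right)} = \frac{- \frac{273}{1090} + 176}{496075 + \left(90636 - 176559\right)} = \frac{191567}{1090 \left(496075 - 85923\right)} = \frac{191567}{1090 \cdot 410152} = \frac{191567}{1090} \cdot \frac{1}{410152} = \frac{191567}{447065680}$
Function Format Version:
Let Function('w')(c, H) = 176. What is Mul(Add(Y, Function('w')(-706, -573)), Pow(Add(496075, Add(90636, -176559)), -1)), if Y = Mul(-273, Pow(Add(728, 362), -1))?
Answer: Rational(191567, 447065680) ≈ 0.00042850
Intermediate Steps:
Y = Rational(-273, 1090) (Y = Mul(-273, Pow(1090, -1)) = Mul(-273, Rational(1, 1090)) = Rational(-273, 1090) ≈ -0.25046)
Mul(Add(Y, Function('w')(-706, -573)), Pow(Add(496075, Add(90636, -176559)), -1)) = Mul(Add(Rational(-273, 1090), 176), Pow(Add(496075, Add(90636, -176559)), -1)) = Mul(Rational(191567, 1090), Pow(Add(496075, -85923), -1)) = Mul(Rational(191567, 1090), Pow(410152, -1)) = Mul(Rational(191567, 1090), Rational(1, 410152)) = Rational(191567, 447065680)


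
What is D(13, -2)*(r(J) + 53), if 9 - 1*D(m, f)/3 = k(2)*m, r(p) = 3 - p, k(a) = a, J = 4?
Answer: -2652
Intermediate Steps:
D(m, f) = 27 - 6*m
D(13, -2)*(r(J) + 53) = (27 - 6*13)*((3 - 1*4) + 53) = (27 - 78)*((3 - 4) + 53) = -51*(-1 + 53) = -51*52 = -2652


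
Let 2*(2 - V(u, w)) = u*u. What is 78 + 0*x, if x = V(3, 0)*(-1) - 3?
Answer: 78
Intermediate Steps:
V(u, w) = 2 - u**2/2 (V(u, w) = 2 - u*u/2 = 2 - u**2/2)
x = -1/2 (x = (2 - 1/2*3**2)*(-1) - 3 = (2 - 1/2*9)*(-1) - 3 = (2 - 9/2)*(-1) - 3 = -5/2*(-1) - 3 = 5/2 - 3 = -1/2 ≈ -0.50000)
78 + 0*x = 78 + 0*(-1/2) = 78 + 0 = 78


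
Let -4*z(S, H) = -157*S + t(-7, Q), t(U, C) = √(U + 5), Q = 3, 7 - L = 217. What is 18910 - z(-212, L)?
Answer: 27231 + I*√2/4 ≈ 27231.0 + 0.35355*I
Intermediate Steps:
L = -210 (L = 7 - 1*217 = 7 - 217 = -210)
t(U, C) = √(5 + U)
z(S, H) = 157*S/4 - I*√2/4 (z(S, H) = -(-157*S + √(5 - 7))/4 = -(-157*S + √(-2))/4 = -(-157*S + I*√2)/4 = 157*S/4 - I*√2/4)
18910 - z(-212, L) = 18910 - ((157/4)*(-212) - I*√2/4) = 18910 - (-8321 - I*√2/4) = 18910 + (8321 + I*√2/4) = 27231 + I*√2/4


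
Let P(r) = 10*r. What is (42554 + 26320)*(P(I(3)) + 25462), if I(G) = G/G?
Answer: 1754358528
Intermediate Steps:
I(G) = 1
(42554 + 26320)*(P(I(3)) + 25462) = (42554 + 26320)*(10*1 + 25462) = 68874*(10 + 25462) = 68874*25472 = 1754358528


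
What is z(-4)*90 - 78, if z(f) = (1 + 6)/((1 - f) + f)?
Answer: 552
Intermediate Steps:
z(f) = 7 (z(f) = 7/1 = 7*1 = 7)
z(-4)*90 - 78 = 7*90 - 78 = 630 - 78 = 552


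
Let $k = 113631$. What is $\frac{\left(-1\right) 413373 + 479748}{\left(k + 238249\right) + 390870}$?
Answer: $\frac{531}{5942} \approx 0.089364$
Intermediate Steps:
$\frac{\left(-1\right) 413373 + 479748}{\left(k + 238249\right) + 390870} = \frac{\left(-1\right) 413373 + 479748}{\left(113631 + 238249\right) + 390870} = \frac{-413373 + 479748}{351880 + 390870} = \frac{66375}{742750} = 66375 \cdot \frac{1}{742750} = \frac{531}{5942}$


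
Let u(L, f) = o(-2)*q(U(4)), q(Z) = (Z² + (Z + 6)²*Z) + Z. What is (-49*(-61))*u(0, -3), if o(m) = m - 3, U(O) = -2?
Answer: 448350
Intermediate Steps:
o(m) = -3 + m
q(Z) = Z + Z² + Z*(6 + Z)² (q(Z) = (Z² + (6 + Z)²*Z) + Z = (Z² + Z*(6 + Z)²) + Z = Z + Z² + Z*(6 + Z)²)
u(L, f) = 150 (u(L, f) = (-3 - 2)*(-2*(1 - 2 + (6 - 2)²)) = -(-10)*(1 - 2 + 4²) = -(-10)*(1 - 2 + 16) = -(-10)*15 = -5*(-30) = 150)
(-49*(-61))*u(0, -3) = -49*(-61)*150 = 2989*150 = 448350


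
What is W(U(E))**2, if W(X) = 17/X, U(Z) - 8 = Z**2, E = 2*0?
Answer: 289/64 ≈ 4.5156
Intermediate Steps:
E = 0
U(Z) = 8 + Z**2
W(U(E))**2 = (17/(8 + 0**2))**2 = (17/(8 + 0))**2 = (17/8)**2 = 289/64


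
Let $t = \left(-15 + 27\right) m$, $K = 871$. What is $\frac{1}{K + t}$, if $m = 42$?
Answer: $\frac{1}{1375} \approx 0.00072727$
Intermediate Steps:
$t = 504$ ($t = \left(-15 + 27\right) 42 = 12 \cdot 42 = 504$)
$\frac{1}{K + t} = \frac{1}{871 + 504} = \frac{1}{1375}$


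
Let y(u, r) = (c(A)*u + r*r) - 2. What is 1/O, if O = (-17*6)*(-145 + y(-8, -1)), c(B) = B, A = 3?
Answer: 1/17340 ≈ 5.7670e-5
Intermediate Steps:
y(u, r) = -2 + r² + 3*u (y(u, r) = (3*u + r*r) - 2 = (3*u + r²) - 2 = (r² + 3*u) - 2 = -2 + r² + 3*u)
O = 17340 (O = (-17*6)*(-145 + (-2 + (-1)² + 3*(-8))) = -102*(-145 + (-2 + 1 - 24)) = -102*(-145 - 25) = -102*(-170) = 17340)
1/O = 1/17340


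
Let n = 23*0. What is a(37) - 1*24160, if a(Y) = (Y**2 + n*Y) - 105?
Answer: -22896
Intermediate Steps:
n = 0
a(Y) = -105 + Y**2 (a(Y) = (Y**2 + 0*Y) - 105 = (Y**2 + 0) - 105 = Y**2 - 105 = -105 + Y**2)
a(37) - 1*24160 = (-105 + 37**2) - 1*24160 = (-105 + 1369) - 24160 = 1264 - 24160 = -22896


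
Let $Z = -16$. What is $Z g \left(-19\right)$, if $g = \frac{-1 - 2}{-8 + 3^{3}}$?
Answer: $-48$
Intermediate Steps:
$g = - \frac{3}{19}$ ($g = - \frac{3}{-8 + 27} = - \frac{3}{19} \approx -0.15789$)
$Z g \left(-19\right) = \left(-16\right) \left(- \frac{3}{19}\right) \left(-19\right) = \frac{48}{19} \left(-19\right) = -48$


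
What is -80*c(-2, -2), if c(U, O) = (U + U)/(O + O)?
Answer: -80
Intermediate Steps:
c(U, O) = U/O (c(U, O) = (2*U)/((2*O)) = (2*U)*(1/(2*O)) = U/O)
-80*c(-2, -2) = -(-160)/(-2) = -(-160)*(-1)/2 = -80*1 = -80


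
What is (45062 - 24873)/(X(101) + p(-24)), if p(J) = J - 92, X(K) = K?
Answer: -20189/15 ≈ -1345.9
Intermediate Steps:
p(J) = -92 + J
(45062 - 24873)/(X(101) + p(-24)) = (45062 - 24873)/(101 + (-92 - 24)) = 20189/(101 - 116) = 20189/(-15) = 20189*(-1/15) = -20189/15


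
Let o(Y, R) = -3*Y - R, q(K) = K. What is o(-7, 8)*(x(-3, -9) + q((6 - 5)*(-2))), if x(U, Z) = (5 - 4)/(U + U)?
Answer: -169/6 ≈ -28.167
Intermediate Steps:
o(Y, R) = -R - 3*Y
x(U, Z) = 1/(2*U)
o(-7, 8)*(x(-3, -9) + q((6 - 5)*(-2))) = (-1*8 - 3*(-7))*((½)/(-3) + (6 - 5)*(-2)) = (-8 + 21)*((½)*(-⅓) + 1*(-2)) = 13*(-⅙ - 2) = 13*(-13/6) = -169/6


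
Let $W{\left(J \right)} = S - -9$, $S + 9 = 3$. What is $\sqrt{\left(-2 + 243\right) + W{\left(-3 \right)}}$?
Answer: $2 \sqrt{61} \approx 15.62$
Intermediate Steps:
$S = -6$ ($S = -9 + 3 = -6$)
$W{\left(J \right)} = 3$ ($W{\left(J \right)} = -6 - -9 = -6 + 9 = 3$)
$\sqrt{\left(-2 + 243\right) + W{\left(-3 \right)}} = \sqrt{\left(-2 + 243\right) + 3} = \sqrt{241 + 3} = \sqrt{244} = 2 \sqrt{61}$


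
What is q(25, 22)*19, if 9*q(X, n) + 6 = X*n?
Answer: 10336/9 ≈ 1148.4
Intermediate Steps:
q(X, n) = -2/3 + X*n/9 (q(X, n) = -2/3 + (X*n)/9 = -2/3 + X*n/9)
q(25, 22)*19 = (-2/3 + (1/9)*25*22)*19 = (-2/3 + 550/9)*19 = (544/9)*19 = 10336/9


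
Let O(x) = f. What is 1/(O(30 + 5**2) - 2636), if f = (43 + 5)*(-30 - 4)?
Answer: -1/4268 ≈ -0.00023430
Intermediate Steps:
f = -1632 (f = 48*(-34) = -1632)
O(x) = -1632
1/(O(30 + 5**2) - 2636) = 1/(-1632 - 2636) = 1/(-4268) = -1/4268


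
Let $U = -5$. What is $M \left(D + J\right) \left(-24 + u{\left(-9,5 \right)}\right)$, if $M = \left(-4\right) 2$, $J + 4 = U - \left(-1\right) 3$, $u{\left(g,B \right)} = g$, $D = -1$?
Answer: $-1848$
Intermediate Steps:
$J = -6$ ($J = -4 - \left(5 - 3\right) = -4 - 2 = -6$)
$M = -8$
$M \left(D + J\right) \left(-24 + u{\left(-9,5 \right)}\right) = - 8 \left(-1 - 6\right) \left(-24 - 9\right) = \left(-8\right) \left(-7\right) \left(-33\right) = 56 \left(-33\right) = -1848$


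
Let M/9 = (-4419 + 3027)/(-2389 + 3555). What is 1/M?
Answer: -583/6264 ≈ -0.093071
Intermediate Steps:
M = -6264/583 (M = 9*((-4419 + 3027)/(-2389 + 3555)) = 9*(-1392/1166) = 9*(-1392*1/1166) = 9*(-696/583) = -6264/583 ≈ -10.744)
1/M = 1/(-6264/583) = -583/6264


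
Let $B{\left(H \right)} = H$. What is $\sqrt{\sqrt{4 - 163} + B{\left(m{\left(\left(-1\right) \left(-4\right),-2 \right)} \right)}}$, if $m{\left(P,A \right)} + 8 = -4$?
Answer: $\sqrt{-12 + i \sqrt{159}} \approx 1.6442 + 3.8345 i$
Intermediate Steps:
$m{\left(P,A \right)} = -12$ ($m{\left(P,A \right)} = -8 - 4 = -12$)
$\sqrt{\sqrt{4 - 163} + B{\left(m{\left(\left(-1\right) \left(-4\right),-2 \right)} \right)}} = \sqrt{\sqrt{4 - 163} - 12} = \sqrt{\sqrt{-159} - 12} = \sqrt{i \sqrt{159} - 12} = \sqrt{-12 + i \sqrt{159}}$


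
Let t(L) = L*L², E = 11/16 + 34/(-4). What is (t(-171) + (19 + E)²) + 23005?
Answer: -1274132695/256 ≈ -4.9771e+6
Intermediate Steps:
E = -125/16 (E = 11*(1/16) + 34*(-¼) = 11/16 - 17/2 = -125/16 ≈ -7.8125)
t(L) = L³
(t(-171) + (19 + E)²) + 23005 = ((-171)³ + (19 - 125/16)²) + 23005 = (-5000211 + (179/16)²) + 23005 = (-5000211 + 32041/256) + 23005 = -1280021975/256 + 23005 = -1274132695/256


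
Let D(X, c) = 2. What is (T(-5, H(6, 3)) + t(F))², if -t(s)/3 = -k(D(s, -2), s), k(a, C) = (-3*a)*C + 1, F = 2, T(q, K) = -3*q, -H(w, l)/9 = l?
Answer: 324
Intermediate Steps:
H(w, l) = -9*l
k(a, C) = 1 - 3*C*a (k(a, C) = -3*C*a + 1 = 1 - 3*C*a)
t(s) = 3 - 18*s (t(s) = -(-3)*(1 - 3*s*2) = -(-3)*(1 - 6*s) = -3*(-1 + 6*s) = 3 - 18*s)
(T(-5, H(6, 3)) + t(F))² = (-3*(-5) + (3 - 18*2))² = (15 + (3 - 36))² = (15 - 33)² = (-18)² = 324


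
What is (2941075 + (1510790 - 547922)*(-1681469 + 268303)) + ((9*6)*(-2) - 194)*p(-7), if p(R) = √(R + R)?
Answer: -1360689379013 - 302*I*√14 ≈ -1.3607e+12 - 1130.0*I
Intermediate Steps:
p(R) = √2*√R (p(R) = √(2*R) = √2*√R)
(2941075 + (1510790 - 547922)*(-1681469 + 268303)) + ((9*6)*(-2) - 194)*p(-7) = (2941075 + (1510790 - 547922)*(-1681469 + 268303)) + ((9*6)*(-2) - 194)*(√2*√(-7)) = (2941075 + 962868*(-1413166)) + (54*(-2) - 194)*(√2*(I*√7)) = (2941075 - 1360692320088) + (-108 - 194)*(I*√14) = -1360689379013 - 302*I*√14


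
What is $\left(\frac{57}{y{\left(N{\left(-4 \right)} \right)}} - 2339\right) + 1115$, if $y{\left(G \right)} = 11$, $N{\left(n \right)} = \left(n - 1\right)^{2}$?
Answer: $- \frac{13407}{11} \approx -1218.8$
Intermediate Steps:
$N{\left(n \right)} = \left(-1 + n\right)^{2}$
$\left(\frac{57}{y{\left(N{\left(-4 \right)} \right)}} - 2339\right) + 1115 = \left(\frac{57}{11} - 2339\right) + 1115 = - \frac{25672}{11} + 1115 = - \frac{13407}{11}$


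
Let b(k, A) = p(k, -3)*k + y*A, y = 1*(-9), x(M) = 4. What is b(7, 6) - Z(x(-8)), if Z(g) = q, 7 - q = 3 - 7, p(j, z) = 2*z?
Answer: -107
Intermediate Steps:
y = -9
q = 11 (q = 7 - (3 - 7) = 7 - 1*(-4) = 7 + 4 = 11)
Z(g) = 11
b(k, A) = -9*A - 6*k (b(k, A) = (2*(-3))*k - 9*A = -6*k - 9*A = -9*A - 6*k)
b(7, 6) - Z(x(-8)) = (-9*6 - 6*7) - 1*11 = (-54 - 42) - 11 = -96 - 11 = -107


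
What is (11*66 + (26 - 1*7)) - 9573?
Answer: -8828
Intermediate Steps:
(11*66 + (26 - 1*7)) - 9573 = (726 + (26 - 7)) - 9573 = (726 + 19) - 9573 = 745 - 9573 = -8828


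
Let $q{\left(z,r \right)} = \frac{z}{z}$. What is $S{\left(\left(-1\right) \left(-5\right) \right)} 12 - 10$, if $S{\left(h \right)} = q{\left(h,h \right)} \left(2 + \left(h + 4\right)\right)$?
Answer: $122$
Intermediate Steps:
$q{\left(z,r \right)} = 1$
$S{\left(h \right)} = 6 + h$ ($S{\left(h \right)} = 1 \left(2 + \left(h + 4\right)\right) = 1 \left(2 + \left(4 + h\right)\right) = 1 \left(6 + h\right) = 6 + h$)
$S{\left(\left(-1\right) \left(-5\right) \right)} 12 - 10 = \left(6 - -5\right) 12 - 10 = \left(6 + 5\right) 12 - 10 = 11 \cdot 12 - 10 = 132 - 10 = 122$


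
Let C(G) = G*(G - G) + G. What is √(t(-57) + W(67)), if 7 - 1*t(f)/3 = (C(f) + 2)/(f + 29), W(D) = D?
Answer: 11*√133/14 ≈ 9.0613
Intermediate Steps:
C(G) = G (C(G) = G*0 + G = 0 + G = G)
t(f) = 21 - 3*(2 + f)/(29 + f) (t(f) = 21 - 3*(f + 2)/(f + 29) = 21 - 3*(2 + f)/(29 + f))
√(t(-57) + W(67)) = √(9*(67 + 2*(-57))/(29 - 57) + 67) = √(9*(67 - 114)/(-28) + 67) = √(9*(-1/28)*(-47) + 67) = √(423/28 + 67) = √(2299/28) = 11*√133/14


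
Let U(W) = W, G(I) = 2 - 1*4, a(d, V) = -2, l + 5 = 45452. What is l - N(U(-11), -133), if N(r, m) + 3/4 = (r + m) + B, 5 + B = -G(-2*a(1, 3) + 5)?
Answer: 182379/4 ≈ 45595.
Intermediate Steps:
l = 45447 (l = -5 + 45452 = 45447)
G(I) = -2 (G(I) = 2 - 4 = -2)
B = -3 (B = -5 - 1*(-2) = -5 + 2 = -3)
N(r, m) = -15/4 + m + r (N(r, m) = -3/4 + ((r + m) - 3) = -3/4 + ((m + r) - 3) = -3/4 + (-3 + m + r) = -15/4 + m + r)
l - N(U(-11), -133) = 45447 - (-15/4 - 133 - 11) = 45447 - 1*(-591/4) = 45447 + 591/4 = 182379/4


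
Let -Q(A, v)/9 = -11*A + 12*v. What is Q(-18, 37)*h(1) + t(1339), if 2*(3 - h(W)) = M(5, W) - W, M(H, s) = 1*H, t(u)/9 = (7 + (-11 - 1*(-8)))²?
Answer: -5634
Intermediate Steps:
t(u) = 144 (t(u) = 9*(7 + (-11 - 1*(-8)))² = 9*(7 + (-11 + 8))² = 9*(7 - 3)² = 9*4² = 9*16 = 144)
Q(A, v) = -108*v + 99*A (Q(A, v) = -9*(-11*A + 12*v) = -108*v + 99*A)
M(H, s) = H
h(W) = ½ + W/2 (h(W) = 3 - (5 - W)/2 = 3 + (-5/2 + W/2) = ½ + W/2)
Q(-18, 37)*h(1) + t(1339) = (-108*37 + 99*(-18))*(½ + (½)*1) + 144 = (-3996 - 1782)*(½ + ½) + 144 = -5778*1 + 144 = -5778 + 144 = -5634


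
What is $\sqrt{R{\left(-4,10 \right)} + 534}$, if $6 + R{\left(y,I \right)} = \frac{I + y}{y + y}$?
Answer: $\frac{\sqrt{2109}}{2} \approx 22.962$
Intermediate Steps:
$R{\left(y,I \right)} = -6 + \frac{I + y}{2 y}$ ($R{\left(y,I \right)} = -6 + \frac{I + y}{y + y} = -6 + \frac{I + y}{2 y}$)
$\sqrt{R{\left(-4,10 \right)} + 534} = \sqrt{\frac{10 - -44}{2 \left(-4\right)} + 534} = \sqrt{\frac{1}{2} \left(- \frac{1}{4}\right) \left(10 + 44\right) + 534} = \sqrt{\frac{1}{2} \left(- \frac{1}{4}\right) 54 + 534} = \sqrt{- \frac{27}{4} + 534} = \sqrt{\frac{2109}{4}} = \frac{\sqrt{2109}}{2}$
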